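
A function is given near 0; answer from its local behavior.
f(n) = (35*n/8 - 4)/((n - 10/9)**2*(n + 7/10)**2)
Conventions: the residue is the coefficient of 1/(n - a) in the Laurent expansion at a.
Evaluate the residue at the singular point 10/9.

At the order-2 pole 10/9 set g(n) = (n - (10/9))^2*f(n) = (35*n/8 - 4)/(n + 7/10)**2.
Order-2 pole: residue = g'(a); g'(10/9) = 9041625/8661494, so the residue is 9041625/8661494.

The residue is 9041625/8661494.


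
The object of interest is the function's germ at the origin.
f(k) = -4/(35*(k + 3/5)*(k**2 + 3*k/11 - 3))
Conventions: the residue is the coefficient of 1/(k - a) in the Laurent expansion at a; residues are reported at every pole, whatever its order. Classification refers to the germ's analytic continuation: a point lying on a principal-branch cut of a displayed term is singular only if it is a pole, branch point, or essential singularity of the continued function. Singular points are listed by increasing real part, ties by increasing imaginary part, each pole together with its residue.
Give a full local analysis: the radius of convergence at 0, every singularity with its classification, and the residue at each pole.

Radius of convergence at 0: 3/5.
At -3/22 - (1/22)*sqrt(1461): a pole of order 1; residue -110/5397 - (374/2628339)*sqrt(1461).
At -3/5: a pole of order 1; residue 220/5397.
At -3/22 + (1/22)*sqrt(1461): a pole of order 1; residue -110/5397 + (374/2628339)*sqrt(1461).

Denominator factor (k**2 + 3*k/11 - 3): discriminant 1461/121, real irrational roots -3/22 + (1/22)*sqrt(1461) and -3/22 - (1/22)*sqrt(1461); poles of order 1, moduli -3/22 + (1/22)*sqrt(1461) and 3/22 + (1/22)*sqrt(1461).
Denominator factor (k + 3/5): pole of order 1 at -3/5, modulus 3/5.
The radius of convergence is the smallest modulus among the singular points: 3/5.
The factor k**2 + 3*k/11 - 3 splits as (k - a)(k - a') with a = -3/22 - (1/22)*sqrt(1461), a' = -3/22 + (1/22)*sqrt(1461). At the order-1 pole a set g(k) = (k - a)*f(k) = [-4/(35*(k + 3/5))] / (k - a').
Simple pole: residue = g(a) at a = -3/22 - (1/22)*sqrt(1461), which is -110/5397 - (374/2628339)*sqrt(1461).
At the order-1 pole -3/5 set g(k) = (k - (-3/5))*f(k) = -4/(35*(k**2 + 3*k/11 - 3)).
Simple pole: residue = g(a) at a = -3/5, which is 220/5397.
The factor k**2 + 3*k/11 - 3 splits as (k - a)(k - a') with a = -3/22 + (1/22)*sqrt(1461), a' = -3/22 - (1/22)*sqrt(1461). At the order-1 pole a set g(k) = (k - a)*f(k) = [-4/(35*(k + 3/5))] / (k - a').
Simple pole: residue = g(a) at a = -3/22 + (1/22)*sqrt(1461), which is -110/5397 + (374/2628339)*sqrt(1461).
List the singular points by increasing real part (a conjugate pair: the negative imaginary part first).


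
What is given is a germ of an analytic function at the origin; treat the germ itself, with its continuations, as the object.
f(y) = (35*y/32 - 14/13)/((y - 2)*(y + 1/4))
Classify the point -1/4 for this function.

The denominator factor y + 1/4 vanishes at -1/4 and appears to the power 1; the numerator there equals -2247/1664, nonzero, and no other factor vanishes.
Hence a pole whose order is the multiplicity, 1.

The point is a pole of order 1.


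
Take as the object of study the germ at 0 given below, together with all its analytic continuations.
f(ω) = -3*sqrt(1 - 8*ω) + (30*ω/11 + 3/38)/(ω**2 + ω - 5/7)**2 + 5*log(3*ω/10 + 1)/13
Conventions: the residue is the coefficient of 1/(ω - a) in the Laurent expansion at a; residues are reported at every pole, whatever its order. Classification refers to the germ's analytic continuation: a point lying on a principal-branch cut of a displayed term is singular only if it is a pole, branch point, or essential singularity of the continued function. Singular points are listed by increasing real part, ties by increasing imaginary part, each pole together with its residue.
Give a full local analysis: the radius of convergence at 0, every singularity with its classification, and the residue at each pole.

Denominator factor (ω**2 + ω - 5/7)^2: discriminant 27/7, real irrational roots -1/2 + (3/14)*sqrt(21) and -1/2 - (3/14)*sqrt(21); poles of order 2, moduli -1/2 + (3/14)*sqrt(21) and 1/2 + (3/14)*sqrt(21).
Branch term (-3)*sqrt(1 - ω/(1/8)): its argument vanishes at ω = 1/8, a square-root branch point, modulus 1/8.
Branch term (5/13)*log(1 - ω/(-10/3)): its argument vanishes at ω = -10/3, a logarithmic branch point, modulus 10/3.
The radius of convergence is the smallest modulus among the singular points: 1/8.
The branch terms are analytic at -1/2 - (3/14)*sqrt(21) and contribute nothing to the residue; only the rational part matters.
The factor ω**2 + ω - 5/7 splits as (ω - a)(ω - a') with a = -1/2 - (3/14)*sqrt(21), a' = -1/2 + (3/14)*sqrt(21). At the order-2 pole a set g(ω) = (ω - a)^2*(rational part) = [30*ω/11 + 3/38] / (ω - a')^2.
Order-2 pole: residue = g'(a); g'(-1/2 - (3/14)*sqrt(21)) = -(1253/16929)*sqrt(21), so the residue is -(1253/16929)*sqrt(21).
The branch terms are analytic at -1/2 + (3/14)*sqrt(21) and contribute nothing to the residue; only the rational part matters.
The factor ω**2 + ω - 5/7 splits as (ω - a)(ω - a') with a = -1/2 + (3/14)*sqrt(21), a' = -1/2 - (3/14)*sqrt(21). At the order-2 pole a set g(ω) = (ω - a)^2*(rational part) = [30*ω/11 + 3/38] / (ω - a')^2.
Order-2 pole: residue = g'(a); g'(-1/2 + (3/14)*sqrt(21)) = (1253/16929)*sqrt(21), so the residue is (1253/16929)*sqrt(21).
List the singular points by increasing real part (a conjugate pair: the negative imaginary part first).

Radius of convergence at 0: 1/8.
At -10/3: a logarithmic branch point.
At -1/2 - (3/14)*sqrt(21): a pole of order 2; residue -(1253/16929)*sqrt(21).
At 1/8: an algebraic (square-root) branch point.
At -1/2 + (3/14)*sqrt(21): a pole of order 2; residue (1253/16929)*sqrt(21).


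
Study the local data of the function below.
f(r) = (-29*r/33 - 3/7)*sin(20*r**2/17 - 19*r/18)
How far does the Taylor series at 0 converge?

The radius of convergence is infinite.

The factor sin(20*r**2/17 - 19*r/18) is entire and contributes no finite singular point.
The polynomial part has no poles.
No finite singular points: the Taylor series at 0 converges everywhere.


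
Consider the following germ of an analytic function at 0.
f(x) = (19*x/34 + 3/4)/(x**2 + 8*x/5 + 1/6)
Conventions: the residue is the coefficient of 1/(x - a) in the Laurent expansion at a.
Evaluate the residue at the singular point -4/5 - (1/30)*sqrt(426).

The factor x**2 + 8*x/5 + 1/6 splits as (x - a)(x - a') with a = -4/5 - (1/30)*sqrt(426), a' = -4/5 + (1/30)*sqrt(426). At the order-1 pole a set g(x) = (x - a)*f(x) = [19*x/34 + 3/4] / (x - a').
Simple pole: residue = g(a) at a = -4/5 - (1/30)*sqrt(426), which is 19/68 - (103/9656)*sqrt(426).

The residue is 19/68 - (103/9656)*sqrt(426).


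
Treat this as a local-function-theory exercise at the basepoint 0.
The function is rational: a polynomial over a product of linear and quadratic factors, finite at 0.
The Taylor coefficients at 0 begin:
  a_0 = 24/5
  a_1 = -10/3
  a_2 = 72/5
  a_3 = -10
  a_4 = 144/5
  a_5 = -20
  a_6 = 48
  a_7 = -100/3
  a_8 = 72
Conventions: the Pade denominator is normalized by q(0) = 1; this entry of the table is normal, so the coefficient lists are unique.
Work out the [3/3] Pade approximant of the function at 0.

Taylor coefficients needed (read off): a_0 = 24/5, a_1 = -10/3, a_2 = 72/5, a_3 = -10, a_4 = 144/5, a_5 = -20, a_6 = 48.
Write the denominator as Q(λ) = 1 + q1*λ + q2*λ^2 + q3*λ^3. Requiring Q*f - P = O(λ^7) with deg P <= 3 kills the coefficients of λ^4..λ^6 in Q*f:
  λ^4: a_4 + q1*a_3 + q2*a_2 + q3*a_1 = 0, i.e. 144/5 + (-10)*q1 + (72/5)*q2 + (-10/3)*q3 = 0.
  λ^5: a_5 + q1*a_4 + q2*a_3 + q3*a_2 = 0, i.e. -20 + (144/5)*q1 + (-10)*q2 + (72/5)*q3 = 0.
  λ^6: a_6 + q1*a_5 + q2*a_4 + q3*a_3 = 0, i.e. 48 + (-20)*q1 + (144/5)*q2 + (-10)*q3 = 0.
Solving this linear system: q1 = 78312/49175, q2 = -3070/1967, q3 = -72/25.
The numerator is Q*f truncated at degree 3: P0 = a_0 = 24/5; P1 = a_1 + q1*a_0 = 3179714/737625; P2 = a_2 + q1*a_1 + q2*a_0 = 8/5; P3 = a_3 + q1*a_2 + q2*a_1 + q3*a_0 = 3179714/737625.

The Pade approximant has numerator coefficients [24/5, 3179714/737625, 8/5, 3179714/737625]; denominator coefficients [1, 78312/49175, -3070/1967, -72/25].


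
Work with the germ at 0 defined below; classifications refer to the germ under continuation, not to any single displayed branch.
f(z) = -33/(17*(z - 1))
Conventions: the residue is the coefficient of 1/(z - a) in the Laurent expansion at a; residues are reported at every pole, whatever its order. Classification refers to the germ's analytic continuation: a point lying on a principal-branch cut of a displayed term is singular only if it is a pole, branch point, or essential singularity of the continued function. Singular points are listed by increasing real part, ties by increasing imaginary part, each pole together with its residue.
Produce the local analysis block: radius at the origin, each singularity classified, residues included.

Radius of convergence at 0: 1.
At 1: a pole of order 1; residue -33/17.

Denominator factor (z - 1): pole of order 1 at 1, modulus 1.
The radius of convergence is the smallest modulus among the singular points: 1.
At the order-1 pole 1 set g(z) = (z - (1))*f(z) = -33/17.
Simple pole: residue = g(a) at a = 1, which is -33/17.


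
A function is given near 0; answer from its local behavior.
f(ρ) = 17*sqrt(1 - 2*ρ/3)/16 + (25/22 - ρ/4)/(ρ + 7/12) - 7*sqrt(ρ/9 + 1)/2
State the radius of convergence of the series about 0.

The radius of convergence is 7/12.

Denominator factor (ρ + 7/12): pole of order 1 at -7/12, modulus 7/12.
Branch term (-7/2)*sqrt(1 - ρ/(-9)): its argument vanishes at ρ = -9, a square-root branch point, modulus 9.
Branch term (17/16)*sqrt(1 - ρ/(3/2)): its argument vanishes at ρ = 3/2, a square-root branch point, modulus 3/2.
The radius of convergence is the smallest modulus among the singular points: 7/12.


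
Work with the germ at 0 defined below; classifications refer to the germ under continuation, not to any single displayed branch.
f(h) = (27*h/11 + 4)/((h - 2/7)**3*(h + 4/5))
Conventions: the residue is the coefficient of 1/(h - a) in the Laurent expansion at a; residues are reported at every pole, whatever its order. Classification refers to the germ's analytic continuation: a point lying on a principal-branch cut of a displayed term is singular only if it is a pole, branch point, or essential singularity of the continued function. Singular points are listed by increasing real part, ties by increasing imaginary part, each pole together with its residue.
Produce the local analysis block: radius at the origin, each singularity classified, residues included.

Denominator factor (h + 4/5): pole of order 1 at -4/5, modulus 4/5.
Denominator factor (h - 2/7)^3: pole of order 3 at 2/7, modulus 2/7.
The radius of convergence is the smallest modulus among the singular points: 2/7.
At the order-1 pole -4/5 set g(h) = (h - (-4/5))*f(h) = (27*h/11 + 4)/(h - 2/7)**3.
Simple pole: residue = g(a) at a = -4/5, which is -120050/75449.
At the order-3 pole 2/7 set g(h) = (h - (2/7))^3*f(h) = (27*h/11 + 4)/(h + 4/5).
Order-3 pole: residue = g''(a)/2; g''(2/7) = 240100/75449, so the residue is 120050/75449.
List the singular points by increasing real part (a conjugate pair: the negative imaginary part first).

Radius of convergence at 0: 2/7.
At -4/5: a pole of order 1; residue -120050/75449.
At 2/7: a pole of order 3; residue 120050/75449.


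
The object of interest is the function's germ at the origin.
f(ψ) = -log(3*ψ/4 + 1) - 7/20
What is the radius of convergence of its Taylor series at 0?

The radius of convergence is 4/3.

Branch term (-1)*log(1 - ψ/(-4/3)): its argument vanishes at ψ = -4/3, a logarithmic branch point, modulus 4/3.
The radius of convergence is the smallest modulus among the singular points: 4/3.


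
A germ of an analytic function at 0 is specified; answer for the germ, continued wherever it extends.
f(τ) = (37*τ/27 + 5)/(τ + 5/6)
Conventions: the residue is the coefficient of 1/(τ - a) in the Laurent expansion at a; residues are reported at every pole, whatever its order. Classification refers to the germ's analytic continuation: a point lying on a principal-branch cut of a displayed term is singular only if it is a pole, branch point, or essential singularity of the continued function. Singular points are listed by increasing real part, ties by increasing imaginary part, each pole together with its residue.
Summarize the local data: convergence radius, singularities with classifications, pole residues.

Denominator factor (τ + 5/6): pole of order 1 at -5/6, modulus 5/6.
The radius of convergence is the smallest modulus among the singular points: 5/6.
At the order-1 pole -5/6 set g(τ) = (τ - (-5/6))*f(τ) = 37*τ/27 + 5.
Simple pole: residue = g(a) at a = -5/6, which is 625/162.

Radius of convergence at 0: 5/6.
At -5/6: a pole of order 1; residue 625/162.


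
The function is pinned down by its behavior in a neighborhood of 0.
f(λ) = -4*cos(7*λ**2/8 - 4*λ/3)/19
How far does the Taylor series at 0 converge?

The radius of convergence is infinite.

The factor cos(7*λ**2/8 - 4*λ/3) is entire and contributes no finite singular point.
The polynomial part has no poles.
No finite singular points: the Taylor series at 0 converges everywhere.


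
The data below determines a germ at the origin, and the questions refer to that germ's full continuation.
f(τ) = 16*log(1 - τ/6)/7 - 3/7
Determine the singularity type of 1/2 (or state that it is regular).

There is no denominator, hence no pole anywhere.
Branch term log(1 - τ/(6)): argument at 1/2 is 11/12, nonzero, so 1/2 is not its branch point (a point on a principal cut is still regular for the continued germ).
So the germ continues analytically to 1/2.

The point is a regular point.


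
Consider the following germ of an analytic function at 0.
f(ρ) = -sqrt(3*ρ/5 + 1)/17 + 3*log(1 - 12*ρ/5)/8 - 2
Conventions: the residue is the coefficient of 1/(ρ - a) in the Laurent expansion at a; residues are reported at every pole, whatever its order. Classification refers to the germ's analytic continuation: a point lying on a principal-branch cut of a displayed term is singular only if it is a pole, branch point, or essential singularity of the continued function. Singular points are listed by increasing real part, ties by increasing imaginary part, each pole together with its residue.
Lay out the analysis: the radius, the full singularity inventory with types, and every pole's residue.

Branch term (-1/17)*sqrt(1 - ρ/(-5/3)): its argument vanishes at ρ = -5/3, a square-root branch point, modulus 5/3.
Branch term (3/8)*log(1 - ρ/(5/12)): its argument vanishes at ρ = 5/12, a logarithmic branch point, modulus 5/12.
The radius of convergence is the smallest modulus among the singular points: 5/12.
List the singular points by increasing real part (a conjugate pair: the negative imaginary part first).

Radius of convergence at 0: 5/12.
At -5/3: an algebraic (square-root) branch point.
At 5/12: a logarithmic branch point.


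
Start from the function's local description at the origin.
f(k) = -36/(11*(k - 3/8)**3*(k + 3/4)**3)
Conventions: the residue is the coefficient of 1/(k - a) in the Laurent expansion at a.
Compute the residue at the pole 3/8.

The residue is -262144/24057.

At the order-3 pole 3/8 set g(k) = (k - (3/8))^3*f(k) = -36/(11*(k + 3/4)**3).
Order-3 pole: residue = g''(a)/2; g''(3/8) = -524288/24057, so the residue is -262144/24057.


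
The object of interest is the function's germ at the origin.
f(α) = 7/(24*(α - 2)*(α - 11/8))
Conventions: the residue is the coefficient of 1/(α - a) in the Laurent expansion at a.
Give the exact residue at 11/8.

The residue is -7/15.

At the order-1 pole 11/8 set g(α) = (α - (11/8))*f(α) = 7/(24*(α - 2)).
Simple pole: residue = g(a) at a = 11/8, which is -7/15.


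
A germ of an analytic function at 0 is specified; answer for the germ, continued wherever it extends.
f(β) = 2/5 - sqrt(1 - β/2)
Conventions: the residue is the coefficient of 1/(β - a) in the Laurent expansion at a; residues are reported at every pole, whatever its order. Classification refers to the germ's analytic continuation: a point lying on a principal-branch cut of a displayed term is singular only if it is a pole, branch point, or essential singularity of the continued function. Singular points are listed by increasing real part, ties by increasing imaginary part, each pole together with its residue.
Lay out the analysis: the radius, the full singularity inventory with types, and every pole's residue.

Branch term (-1)*sqrt(1 - β/(2)): its argument vanishes at β = 2, a square-root branch point, modulus 2.
The radius of convergence is the smallest modulus among the singular points: 2.

Radius of convergence at 0: 2.
At 2: an algebraic (square-root) branch point.


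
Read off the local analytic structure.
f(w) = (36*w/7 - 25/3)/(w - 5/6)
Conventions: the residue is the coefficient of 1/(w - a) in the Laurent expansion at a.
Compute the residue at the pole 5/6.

At the order-1 pole 5/6 set g(w) = (w - (5/6))*f(w) = 36*w/7 - 25/3.
Simple pole: residue = g(a) at a = 5/6, which is -85/21.

The residue is -85/21.


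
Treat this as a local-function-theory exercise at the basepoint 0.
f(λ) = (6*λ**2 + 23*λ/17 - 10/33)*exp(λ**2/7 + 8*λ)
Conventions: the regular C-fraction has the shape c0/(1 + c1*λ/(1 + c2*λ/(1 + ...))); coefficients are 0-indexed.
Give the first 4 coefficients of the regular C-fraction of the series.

Taylor coefficients (expand at 0): a_0 = -10/33, a_1 = -601/561, a_2 = 9272/1309, a_3 = 769093/11781.
c0 = a_0 = -10/33. Peel one level at a time: if S = 1 + c*λ/S' with S'(0) = 1, then c is the λ-coefficient of S and S' = c*λ/(S - 1).
S_1 = c0/f = 1 + (-601/170)*λ + (7257127/202300)*λ^2 + ...; c1 = -601/170.
S_2 = c1*λ/(S_1 - 1) = 1 + (7257127/715190)*λ + (5556763819/53096547)*λ^2 + ...; c2 = 7257127/715190.
S_3 = c2*λ/(S_2 - 1) = 1 + (-944649849230/91592199867)*λ + ...; c3 = -944649849230/91592199867.

The regular C-fraction coefficients are [-10/33, -601/170, 7257127/715190, -944649849230/91592199867].


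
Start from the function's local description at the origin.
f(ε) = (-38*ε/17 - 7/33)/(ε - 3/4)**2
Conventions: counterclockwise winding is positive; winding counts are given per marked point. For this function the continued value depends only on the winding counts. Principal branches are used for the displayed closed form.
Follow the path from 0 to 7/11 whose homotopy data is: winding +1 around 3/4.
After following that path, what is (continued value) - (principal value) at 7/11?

The function is rational, hence single-valued: continuing it around any pole returns the same value, so the difference is 0.

Continued minus principal equals 0.


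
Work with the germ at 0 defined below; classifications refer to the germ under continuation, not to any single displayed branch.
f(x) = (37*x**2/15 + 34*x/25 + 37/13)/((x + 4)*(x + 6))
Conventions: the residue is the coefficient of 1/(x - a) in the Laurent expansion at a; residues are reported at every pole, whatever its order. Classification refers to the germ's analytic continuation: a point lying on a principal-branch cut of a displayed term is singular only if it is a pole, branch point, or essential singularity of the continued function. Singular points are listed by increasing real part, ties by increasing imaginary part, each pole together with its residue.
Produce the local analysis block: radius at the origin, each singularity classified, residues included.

Denominator factor (x + 4): pole of order 1 at -4, modulus 4.
Denominator factor (x + 6): pole of order 1 at -6, modulus 6.
The radius of convergence is the smallest modulus among the singular points: 4.
At the order-1 pole -6 set g(x) = (x - (-6))*f(x) = (37*x**2/15 + 34*x/25 + 37/13)/(x + 4).
Simple pole: residue = g(a) at a = -6, which is -27133/650.
At the order-1 pole -4 set g(x) = (x - (-4))*f(x) = (37*x**2/15 + 34*x/25 + 37/13)/(x + 6).
Simple pole: residue = g(a) at a = -4, which is 35951/1950.
List the singular points by increasing real part (a conjugate pair: the negative imaginary part first).

Radius of convergence at 0: 4.
At -6: a pole of order 1; residue -27133/650.
At -4: a pole of order 1; residue 35951/1950.


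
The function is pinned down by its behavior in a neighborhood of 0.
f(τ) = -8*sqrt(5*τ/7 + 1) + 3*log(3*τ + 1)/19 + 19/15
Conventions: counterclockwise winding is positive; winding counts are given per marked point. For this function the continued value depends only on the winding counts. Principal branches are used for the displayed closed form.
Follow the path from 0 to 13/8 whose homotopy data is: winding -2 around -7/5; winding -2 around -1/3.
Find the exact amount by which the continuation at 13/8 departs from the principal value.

The rational part is single-valued and drops out of the difference; each branch term changes only by its own monodromy.
(-8)*sqrt(1 - τ/(-7/5)): winding -2 is even, the square root returns to the same sheet, contribution 0.
(3/19)*log(1 - τ/(-1/3)): each positive loop around -1/3 adds 2*pi*i to the log, so winding -2 contributes (3/19)*(-2)*2*pi*i = -(12/19)*pi*i.
Summing the contributions at τ = 13/8 gives -(12/19)*pi*i.

Continued minus principal equals -(12/19)*pi*i.


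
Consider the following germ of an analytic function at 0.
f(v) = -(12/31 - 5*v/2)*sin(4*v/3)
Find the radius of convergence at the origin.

The factor -sin(4*v/3) is entire and contributes no finite singular point.
The polynomial part has no poles.
No finite singular points: the Taylor series at 0 converges everywhere.

The radius of convergence is infinite.


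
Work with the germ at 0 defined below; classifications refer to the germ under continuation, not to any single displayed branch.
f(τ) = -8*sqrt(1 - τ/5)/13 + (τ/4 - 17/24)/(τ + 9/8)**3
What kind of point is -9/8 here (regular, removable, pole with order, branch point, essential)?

The point is a pole of order 3.

The denominator factor τ + 9/8 vanishes at -9/8 and appears to the power 3; the numerator there equals -95/96, nonzero, and no other factor vanishes.
The branch terms are analytic at this point.
Hence a pole whose order is the multiplicity, 3.


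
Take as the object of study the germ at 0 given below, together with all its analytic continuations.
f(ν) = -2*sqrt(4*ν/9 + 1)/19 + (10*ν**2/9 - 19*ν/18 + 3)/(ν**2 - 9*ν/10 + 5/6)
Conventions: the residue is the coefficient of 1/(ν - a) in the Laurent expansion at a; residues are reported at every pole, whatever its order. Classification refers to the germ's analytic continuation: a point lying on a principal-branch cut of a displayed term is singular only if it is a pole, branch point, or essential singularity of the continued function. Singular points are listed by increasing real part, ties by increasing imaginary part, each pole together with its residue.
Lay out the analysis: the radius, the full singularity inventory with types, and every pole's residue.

Denominator factor (ν**2 - 9*ν/10 + 5/6): discriminant -757/300, complex-conjugate roots (9/20) + ((1/60)*sqrt(2271))*i and (9/20) - ((1/60)*sqrt(2271))*i; poles of order 1, moduli (1/6)*sqrt(30) and (1/6)*sqrt(30).
Branch term (-2/19)*sqrt(1 - ν/(-9/4)): its argument vanishes at ν = -9/4, a square-root branch point, modulus 9/4.
The radius of convergence is the smallest modulus among the singular points: (1/6)*sqrt(30).
The branch term is analytic at (9/20) - ((1/60)*sqrt(2271))*i and contributes nothing to the residue; only the rational part matters.
The factor ν**2 - 9*ν/10 + 5/6 splits as (ν - a)(ν - a') with a = (9/20) - ((1/60)*sqrt(2271))*i, a' = (9/20) + ((1/60)*sqrt(2271))*i. At the order-1 pole a set g(ν) = (ν - a)*(rational part) = [10*ν**2/9 - 19*ν/18 + 3] / (ν - a').
Simple pole: residue = g(a) at a = (9/20) - ((1/60)*sqrt(2271))*i, which is (-1/36) + ((2213/81756)*sqrt(2271))*i.
The branch term is analytic at (9/20) + ((1/60)*sqrt(2271))*i and contributes nothing to the residue; only the rational part matters.
The factor ν**2 - 9*ν/10 + 5/6 splits as (ν - a)(ν - a') with a = (9/20) + ((1/60)*sqrt(2271))*i, a' = (9/20) - ((1/60)*sqrt(2271))*i. At the order-1 pole a set g(ν) = (ν - a)*(rational part) = [10*ν**2/9 - 19*ν/18 + 3] / (ν - a').
Simple pole: residue = g(a) at a = (9/20) + ((1/60)*sqrt(2271))*i, which is (-1/36) - ((2213/81756)*sqrt(2271))*i.
List the singular points by increasing real part (a conjugate pair: the negative imaginary part first).

Radius of convergence at 0: (1/6)*sqrt(30).
At -9/4: an algebraic (square-root) branch point.
At (9/20) - ((1/60)*sqrt(2271))*i: a pole of order 1; residue (-1/36) + ((2213/81756)*sqrt(2271))*i.
At (9/20) + ((1/60)*sqrt(2271))*i: a pole of order 1; residue (-1/36) - ((2213/81756)*sqrt(2271))*i.


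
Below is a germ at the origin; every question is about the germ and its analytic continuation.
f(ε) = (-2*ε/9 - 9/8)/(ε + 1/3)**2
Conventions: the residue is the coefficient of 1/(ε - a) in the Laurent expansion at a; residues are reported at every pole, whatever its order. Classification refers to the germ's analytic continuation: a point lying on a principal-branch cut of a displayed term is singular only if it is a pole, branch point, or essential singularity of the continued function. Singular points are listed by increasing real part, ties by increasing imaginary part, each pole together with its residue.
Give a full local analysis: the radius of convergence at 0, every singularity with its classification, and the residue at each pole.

Radius of convergence at 0: 1/3.
At -1/3: a pole of order 2; residue -2/9.

Denominator factor (ε + 1/3)^2: pole of order 2 at -1/3, modulus 1/3.
The radius of convergence is the smallest modulus among the singular points: 1/3.
At the order-2 pole -1/3 set g(ε) = (ε - (-1/3))^2*f(ε) = -2*ε/9 - 9/8.
Order-2 pole: residue = g'(a); g'(-1/3) = -2/9, so the residue is -2/9.


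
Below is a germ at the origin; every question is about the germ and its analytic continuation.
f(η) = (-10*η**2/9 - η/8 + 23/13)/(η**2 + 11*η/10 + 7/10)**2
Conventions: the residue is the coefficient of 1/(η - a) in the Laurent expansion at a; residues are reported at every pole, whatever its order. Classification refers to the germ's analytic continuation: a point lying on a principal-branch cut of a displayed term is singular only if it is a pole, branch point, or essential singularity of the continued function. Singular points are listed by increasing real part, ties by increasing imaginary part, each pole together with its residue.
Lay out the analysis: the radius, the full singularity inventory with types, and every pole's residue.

Denominator factor (η**2 + 11*η/10 + 7/10)^2: discriminant -159/100, complex-conjugate roots (-11/20) + ((1/20)*sqrt(159))*i and (-11/20) - ((1/20)*sqrt(159))*i; poles of order 2, moduli (1/10)*sqrt(70) and (1/10)*sqrt(70).
The radius of convergence is the smallest modulus among the singular points: (1/10)*sqrt(70).
The factor η**2 + 11*η/10 + 7/10 splits as (η - a)(η - a') with a = (-11/20) - ((1/20)*sqrt(159))*i, a' = (-11/20) + ((1/20)*sqrt(159))*i. At the order-2 pole a set g(η) = (η - a)^2*f(η) = [-10*η**2/9 - η/8 + 23/13] / (η - a')^2.
Order-2 pole: residue = g'(a); g'((-11/20) - ((1/20)*sqrt(159))*i) = ((496175/5915754)*sqrt(159))*i, so the residue is ((496175/5915754)*sqrt(159))*i.
The factor η**2 + 11*η/10 + 7/10 splits as (η - a)(η - a') with a = (-11/20) + ((1/20)*sqrt(159))*i, a' = (-11/20) - ((1/20)*sqrt(159))*i. At the order-2 pole a set g(η) = (η - a)^2*f(η) = [-10*η**2/9 - η/8 + 23/13] / (η - a')^2.
Order-2 pole: residue = g'(a); g'((-11/20) + ((1/20)*sqrt(159))*i) = -((496175/5915754)*sqrt(159))*i, so the residue is -((496175/5915754)*sqrt(159))*i.
List the singular points by increasing real part (a conjugate pair: the negative imaginary part first).

Radius of convergence at 0: (1/10)*sqrt(70).
At (-11/20) - ((1/20)*sqrt(159))*i: a pole of order 2; residue ((496175/5915754)*sqrt(159))*i.
At (-11/20) + ((1/20)*sqrt(159))*i: a pole of order 2; residue -((496175/5915754)*sqrt(159))*i.


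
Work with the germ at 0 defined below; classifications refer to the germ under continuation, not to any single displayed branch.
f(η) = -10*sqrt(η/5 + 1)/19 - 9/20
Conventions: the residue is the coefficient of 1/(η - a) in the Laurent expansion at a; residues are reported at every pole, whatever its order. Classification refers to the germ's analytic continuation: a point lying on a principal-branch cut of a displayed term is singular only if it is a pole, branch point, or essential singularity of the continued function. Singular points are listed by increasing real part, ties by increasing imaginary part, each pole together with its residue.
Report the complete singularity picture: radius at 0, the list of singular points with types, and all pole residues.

Radius of convergence at 0: 5.
At -5: an algebraic (square-root) branch point.

Branch term (-10/19)*sqrt(1 - η/(-5)): its argument vanishes at η = -5, a square-root branch point, modulus 5.
The radius of convergence is the smallest modulus among the singular points: 5.


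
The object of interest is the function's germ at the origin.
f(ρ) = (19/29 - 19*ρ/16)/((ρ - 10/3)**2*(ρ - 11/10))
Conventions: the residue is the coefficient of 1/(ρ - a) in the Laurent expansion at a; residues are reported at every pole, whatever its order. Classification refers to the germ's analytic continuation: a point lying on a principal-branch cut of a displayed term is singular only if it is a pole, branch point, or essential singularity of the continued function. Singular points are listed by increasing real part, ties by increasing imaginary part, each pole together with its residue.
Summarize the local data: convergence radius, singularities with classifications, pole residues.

Denominator factor (ρ - 11/10): pole of order 1 at 11/10, modulus 11/10.
Denominator factor (ρ - 10/3)^2: pole of order 2 at 10/3, modulus 10/3.
The radius of convergence is the smallest modulus among the singular points: 11/10.
At the order-1 pole 11/10 set g(ρ) = (ρ - (11/10))*f(ρ) = (19/29 - 19*ρ/16)/(ρ - 10/3)**2.
Simple pole: residue = g(a) at a = 11/10, which is -135945/1041448.
At the order-2 pole 10/3 set g(ρ) = (ρ - (10/3))^2*f(ρ) = (19/29 - 19*ρ/16)/(ρ - 11/10).
Order-2 pole: residue = g'(a); g'(10/3) = 135945/1041448, so the residue is 135945/1041448.
List the singular points by increasing real part (a conjugate pair: the negative imaginary part first).

Radius of convergence at 0: 11/10.
At 11/10: a pole of order 1; residue -135945/1041448.
At 10/3: a pole of order 2; residue 135945/1041448.


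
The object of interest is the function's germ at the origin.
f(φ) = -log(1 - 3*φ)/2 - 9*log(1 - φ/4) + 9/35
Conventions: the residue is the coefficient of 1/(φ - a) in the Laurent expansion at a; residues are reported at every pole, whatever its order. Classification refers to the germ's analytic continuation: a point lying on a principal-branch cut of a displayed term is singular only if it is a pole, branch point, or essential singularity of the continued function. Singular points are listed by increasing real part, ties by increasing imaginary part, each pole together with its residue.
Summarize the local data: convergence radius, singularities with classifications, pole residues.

Radius of convergence at 0: 1/3.
At 1/3: a logarithmic branch point.
At 4: a logarithmic branch point.

Branch term (-1/2)*log(1 - φ/(1/3)): its argument vanishes at φ = 1/3, a logarithmic branch point, modulus 1/3.
Branch term (-9)*log(1 - φ/(4)): its argument vanishes at φ = 4, a logarithmic branch point, modulus 4.
The radius of convergence is the smallest modulus among the singular points: 1/3.
List the singular points by increasing real part (a conjugate pair: the negative imaginary part first).


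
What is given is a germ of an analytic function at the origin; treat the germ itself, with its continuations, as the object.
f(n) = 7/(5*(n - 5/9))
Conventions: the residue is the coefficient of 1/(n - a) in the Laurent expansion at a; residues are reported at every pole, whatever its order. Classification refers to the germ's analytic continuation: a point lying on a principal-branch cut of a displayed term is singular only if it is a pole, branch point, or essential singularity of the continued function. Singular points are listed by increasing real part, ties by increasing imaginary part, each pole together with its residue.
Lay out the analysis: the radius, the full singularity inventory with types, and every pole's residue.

Radius of convergence at 0: 5/9.
At 5/9: a pole of order 1; residue 7/5.

Denominator factor (n - 5/9): pole of order 1 at 5/9, modulus 5/9.
The radius of convergence is the smallest modulus among the singular points: 5/9.
At the order-1 pole 5/9 set g(n) = (n - (5/9))*f(n) = 7/5.
Simple pole: residue = g(a) at a = 5/9, which is 7/5.


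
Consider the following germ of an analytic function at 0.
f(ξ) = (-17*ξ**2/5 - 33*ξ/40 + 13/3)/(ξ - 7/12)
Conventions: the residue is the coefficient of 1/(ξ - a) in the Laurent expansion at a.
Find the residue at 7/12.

The residue is 3881/1440.

At the order-1 pole 7/12 set g(ξ) = (ξ - (7/12))*f(ξ) = -17*ξ**2/5 - 33*ξ/40 + 13/3.
Simple pole: residue = g(a) at a = 7/12, which is 3881/1440.


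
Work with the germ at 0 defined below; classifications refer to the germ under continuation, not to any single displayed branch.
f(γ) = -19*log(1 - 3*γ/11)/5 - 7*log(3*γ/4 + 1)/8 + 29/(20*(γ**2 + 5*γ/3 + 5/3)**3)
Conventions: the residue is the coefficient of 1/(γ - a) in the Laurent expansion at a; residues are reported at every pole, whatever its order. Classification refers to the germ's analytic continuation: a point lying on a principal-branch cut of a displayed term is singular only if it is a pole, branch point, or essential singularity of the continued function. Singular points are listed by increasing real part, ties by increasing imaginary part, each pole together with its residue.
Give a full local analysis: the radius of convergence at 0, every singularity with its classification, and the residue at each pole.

Radius of convergence at 0: (1/3)*sqrt(15).
At -4/3: a logarithmic branch point.
At (-5/6) - ((1/6)*sqrt(35))*i: a pole of order 3; residue ((21141/428750)*sqrt(35))*i.
At (-5/6) + ((1/6)*sqrt(35))*i: a pole of order 3; residue -((21141/428750)*sqrt(35))*i.
At 11/3: a logarithmic branch point.

Denominator factor (γ**2 + 5*γ/3 + 5/3)^3: discriminant -35/9, complex-conjugate roots (-5/6) + ((1/6)*sqrt(35))*i and (-5/6) - ((1/6)*sqrt(35))*i; poles of order 3, moduli (1/3)*sqrt(15) and (1/3)*sqrt(15).
Branch term (-19/5)*log(1 - γ/(11/3)): its argument vanishes at γ = 11/3, a logarithmic branch point, modulus 11/3.
Branch term (-7/8)*log(1 - γ/(-4/3)): its argument vanishes at γ = -4/3, a logarithmic branch point, modulus 4/3.
The radius of convergence is the smallest modulus among the singular points: (1/3)*sqrt(15).
The branch terms are analytic at (-5/6) - ((1/6)*sqrt(35))*i and contribute nothing to the residue; only the rational part matters.
The factor γ**2 + 5*γ/3 + 5/3 splits as (γ - a)(γ - a') with a = (-5/6) - ((1/6)*sqrt(35))*i, a' = (-5/6) + ((1/6)*sqrt(35))*i. At the order-3 pole a set g(γ) = (γ - a)^3*(rational part) = [29/20] / (γ - a')^3.
Order-3 pole: residue = g''(a)/2; g''((-5/6) - ((1/6)*sqrt(35))*i) = ((21141/214375)*sqrt(35))*i, so the residue is ((21141/428750)*sqrt(35))*i.
The branch terms are analytic at (-5/6) + ((1/6)*sqrt(35))*i and contribute nothing to the residue; only the rational part matters.
The factor γ**2 + 5*γ/3 + 5/3 splits as (γ - a)(γ - a') with a = (-5/6) + ((1/6)*sqrt(35))*i, a' = (-5/6) - ((1/6)*sqrt(35))*i. At the order-3 pole a set g(γ) = (γ - a)^3*(rational part) = [29/20] / (γ - a')^3.
Order-3 pole: residue = g''(a)/2; g''((-5/6) + ((1/6)*sqrt(35))*i) = -((21141/214375)*sqrt(35))*i, so the residue is -((21141/428750)*sqrt(35))*i.
List the singular points by increasing real part (a conjugate pair: the negative imaginary part first).


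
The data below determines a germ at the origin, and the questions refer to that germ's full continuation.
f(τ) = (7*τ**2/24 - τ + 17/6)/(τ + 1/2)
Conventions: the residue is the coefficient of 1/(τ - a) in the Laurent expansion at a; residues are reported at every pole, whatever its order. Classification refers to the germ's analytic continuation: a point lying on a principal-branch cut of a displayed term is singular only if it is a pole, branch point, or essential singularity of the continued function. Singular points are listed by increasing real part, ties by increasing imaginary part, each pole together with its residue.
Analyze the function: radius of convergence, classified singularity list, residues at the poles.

Radius of convergence at 0: 1/2.
At -1/2: a pole of order 1; residue 109/32.

Denominator factor (τ + 1/2): pole of order 1 at -1/2, modulus 1/2.
The radius of convergence is the smallest modulus among the singular points: 1/2.
At the order-1 pole -1/2 set g(τ) = (τ - (-1/2))*f(τ) = 7*τ**2/24 - τ + 17/6.
Simple pole: residue = g(a) at a = -1/2, which is 109/32.


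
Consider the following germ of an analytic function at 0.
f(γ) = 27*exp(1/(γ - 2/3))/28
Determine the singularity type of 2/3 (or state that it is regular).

The exponent 1/(γ - (2/3)) has a pole at 2/3, so exp(1/(γ - (2/3))) takes every nonzero value near it: an essential singularity (not a pole of any order).

The point is an essential singularity.


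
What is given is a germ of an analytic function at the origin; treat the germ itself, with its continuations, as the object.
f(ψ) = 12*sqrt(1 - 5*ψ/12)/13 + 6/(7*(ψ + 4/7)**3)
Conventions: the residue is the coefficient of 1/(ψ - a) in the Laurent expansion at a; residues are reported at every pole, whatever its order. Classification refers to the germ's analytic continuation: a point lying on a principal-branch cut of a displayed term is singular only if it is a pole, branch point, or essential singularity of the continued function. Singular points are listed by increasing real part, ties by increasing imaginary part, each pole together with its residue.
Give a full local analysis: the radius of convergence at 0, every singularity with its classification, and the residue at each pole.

Denominator factor (ψ + 4/7)^3: pole of order 3 at -4/7, modulus 4/7.
Branch term (12/13)*sqrt(1 - ψ/(12/5)): its argument vanishes at ψ = 12/5, a square-root branch point, modulus 12/5.
The radius of convergence is the smallest modulus among the singular points: 4/7.
The branch term is analytic at -4/7 and contributes nothing to the residue; only the rational part matters.
At the order-3 pole -4/7 set g(ψ) = (ψ - (-4/7))^3*(rational part) = 6/7.
Order-3 pole: residue = g''(a)/2; g''(-4/7) = 0, so the residue is 0.
List the singular points by increasing real part (a conjugate pair: the negative imaginary part first).

Radius of convergence at 0: 4/7.
At -4/7: a pole of order 3; residue 0.
At 12/5: an algebraic (square-root) branch point.


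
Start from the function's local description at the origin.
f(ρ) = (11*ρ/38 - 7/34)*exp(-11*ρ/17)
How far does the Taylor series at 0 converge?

The radius of convergence is infinite.

The factor exp(-11*ρ/17) is entire and contributes no finite singular point.
The polynomial part has no poles.
No finite singular points: the Taylor series at 0 converges everywhere.


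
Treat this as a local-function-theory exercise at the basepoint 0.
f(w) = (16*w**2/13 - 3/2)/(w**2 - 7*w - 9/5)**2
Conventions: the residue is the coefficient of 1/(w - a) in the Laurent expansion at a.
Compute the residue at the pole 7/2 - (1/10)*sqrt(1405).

The residue is -(483/1026493)*sqrt(1405).

The factor w**2 - 7*w - 9/5 splits as (w - a)(w - a') with a = 7/2 - (1/10)*sqrt(1405), a' = 7/2 + (1/10)*sqrt(1405). At the order-2 pole a set g(w) = (w - a)^2*f(w) = [16*w**2/13 - 3/2] / (w - a')^2.
Order-2 pole: residue = g'(a); g'(7/2 - (1/10)*sqrt(1405)) = -(483/1026493)*sqrt(1405), so the residue is -(483/1026493)*sqrt(1405).
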